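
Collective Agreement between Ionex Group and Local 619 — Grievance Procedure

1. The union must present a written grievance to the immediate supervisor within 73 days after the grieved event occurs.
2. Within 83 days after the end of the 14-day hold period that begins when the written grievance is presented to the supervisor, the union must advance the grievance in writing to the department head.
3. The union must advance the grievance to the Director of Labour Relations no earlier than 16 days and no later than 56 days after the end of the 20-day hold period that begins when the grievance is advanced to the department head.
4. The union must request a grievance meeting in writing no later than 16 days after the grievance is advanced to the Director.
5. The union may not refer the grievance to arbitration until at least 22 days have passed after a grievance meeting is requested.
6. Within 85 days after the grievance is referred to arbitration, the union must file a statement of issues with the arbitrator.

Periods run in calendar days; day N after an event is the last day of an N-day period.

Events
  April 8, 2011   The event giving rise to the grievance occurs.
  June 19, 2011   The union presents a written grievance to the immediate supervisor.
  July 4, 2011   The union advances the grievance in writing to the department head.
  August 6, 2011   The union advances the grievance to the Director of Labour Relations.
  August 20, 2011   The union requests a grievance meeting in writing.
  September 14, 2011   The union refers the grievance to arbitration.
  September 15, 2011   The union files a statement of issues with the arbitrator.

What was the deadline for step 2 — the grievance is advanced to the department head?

The written grievance is presented to the supervisor on June 19, 2011; the 14-day hold period therefore ends July 3, 2011, and step 2 runs from that date. 83 days after July 3, 2011 is September 24, 2011.

September 24, 2011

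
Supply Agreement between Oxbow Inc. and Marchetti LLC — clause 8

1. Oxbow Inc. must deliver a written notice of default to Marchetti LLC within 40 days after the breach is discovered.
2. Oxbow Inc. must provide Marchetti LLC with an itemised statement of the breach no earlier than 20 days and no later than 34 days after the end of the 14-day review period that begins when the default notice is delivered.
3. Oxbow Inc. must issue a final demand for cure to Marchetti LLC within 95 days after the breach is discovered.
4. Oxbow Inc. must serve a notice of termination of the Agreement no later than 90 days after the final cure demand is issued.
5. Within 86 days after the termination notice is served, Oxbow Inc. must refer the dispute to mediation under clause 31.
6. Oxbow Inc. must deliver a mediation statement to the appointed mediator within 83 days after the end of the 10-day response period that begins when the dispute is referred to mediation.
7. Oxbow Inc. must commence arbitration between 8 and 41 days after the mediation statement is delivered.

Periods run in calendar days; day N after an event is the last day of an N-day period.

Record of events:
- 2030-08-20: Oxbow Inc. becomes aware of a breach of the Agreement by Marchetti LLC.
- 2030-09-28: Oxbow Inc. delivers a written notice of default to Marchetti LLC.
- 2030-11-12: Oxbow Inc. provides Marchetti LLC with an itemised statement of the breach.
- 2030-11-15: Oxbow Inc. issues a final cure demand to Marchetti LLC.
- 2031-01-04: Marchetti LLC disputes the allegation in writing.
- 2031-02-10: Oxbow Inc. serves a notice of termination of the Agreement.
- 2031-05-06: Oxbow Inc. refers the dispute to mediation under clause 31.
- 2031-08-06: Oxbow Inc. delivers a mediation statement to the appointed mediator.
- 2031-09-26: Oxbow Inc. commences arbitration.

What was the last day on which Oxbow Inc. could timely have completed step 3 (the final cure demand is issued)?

2030-11-23

Step 3 runs from 2030-08-20, when the breach is discovered. 95 days after 2030-08-20 is 2030-11-23.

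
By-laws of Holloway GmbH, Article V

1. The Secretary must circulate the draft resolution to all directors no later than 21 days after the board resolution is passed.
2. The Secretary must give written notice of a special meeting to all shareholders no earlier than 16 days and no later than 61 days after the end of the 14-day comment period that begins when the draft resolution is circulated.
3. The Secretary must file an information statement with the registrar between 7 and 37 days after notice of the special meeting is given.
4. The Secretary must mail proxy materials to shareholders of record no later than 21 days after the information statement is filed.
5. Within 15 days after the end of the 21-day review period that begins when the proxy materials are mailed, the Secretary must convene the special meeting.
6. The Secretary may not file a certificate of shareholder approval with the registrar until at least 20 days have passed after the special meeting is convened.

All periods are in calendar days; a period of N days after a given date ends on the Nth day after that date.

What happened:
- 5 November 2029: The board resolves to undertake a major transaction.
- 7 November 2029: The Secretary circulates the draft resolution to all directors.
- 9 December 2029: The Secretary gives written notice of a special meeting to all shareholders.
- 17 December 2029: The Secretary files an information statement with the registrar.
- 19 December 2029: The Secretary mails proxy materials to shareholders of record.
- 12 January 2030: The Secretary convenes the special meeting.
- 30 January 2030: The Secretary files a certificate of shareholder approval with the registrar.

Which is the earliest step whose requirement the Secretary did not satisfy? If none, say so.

(1) due by 5 November 2029 + 21 days = 26 November 2029; done 7 November 2029 — timely.
(2) the permitted window runs from 21 November 2029 + 16 = 7 December 2029 to 21 November 2029 + 61 = 21 January 2030; done 9 December 2029, which is between those dates.
(3) the permitted window runs from 9 December 2029 + 7 = 16 December 2029 to 9 December 2029 + 37 = 15 January 2030; done 17 December 2029, which is between those dates.
(4) due by 17 December 2029 + 21 days = 7 January 2030; done 19 December 2029 — timely.
(5) due by 9 January 2030 + 15 days = 24 January 2030; 12 January 2030 is within that limit.
(6) permitted from 12 January 2030 + 20 days = 1 February 2030 onward; acted on 30 January 2030, 2 days prematurely.

Step 6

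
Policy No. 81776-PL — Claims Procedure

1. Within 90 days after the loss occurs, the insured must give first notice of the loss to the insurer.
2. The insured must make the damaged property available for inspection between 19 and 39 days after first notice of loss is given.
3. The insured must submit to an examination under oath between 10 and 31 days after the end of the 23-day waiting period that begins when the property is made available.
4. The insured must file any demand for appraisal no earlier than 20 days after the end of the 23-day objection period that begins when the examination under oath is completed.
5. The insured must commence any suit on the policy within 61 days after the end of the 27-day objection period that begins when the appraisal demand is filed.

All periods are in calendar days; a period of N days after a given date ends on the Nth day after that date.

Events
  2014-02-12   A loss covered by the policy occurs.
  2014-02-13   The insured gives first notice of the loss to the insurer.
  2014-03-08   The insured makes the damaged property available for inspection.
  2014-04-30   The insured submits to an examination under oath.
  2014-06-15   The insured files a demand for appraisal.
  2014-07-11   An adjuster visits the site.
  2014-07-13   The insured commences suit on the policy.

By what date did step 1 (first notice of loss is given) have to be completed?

Step 1 runs from 2014-02-12, when the loss occurs. 90 days after 2014-02-12 is 2014-05-13.

2014-05-13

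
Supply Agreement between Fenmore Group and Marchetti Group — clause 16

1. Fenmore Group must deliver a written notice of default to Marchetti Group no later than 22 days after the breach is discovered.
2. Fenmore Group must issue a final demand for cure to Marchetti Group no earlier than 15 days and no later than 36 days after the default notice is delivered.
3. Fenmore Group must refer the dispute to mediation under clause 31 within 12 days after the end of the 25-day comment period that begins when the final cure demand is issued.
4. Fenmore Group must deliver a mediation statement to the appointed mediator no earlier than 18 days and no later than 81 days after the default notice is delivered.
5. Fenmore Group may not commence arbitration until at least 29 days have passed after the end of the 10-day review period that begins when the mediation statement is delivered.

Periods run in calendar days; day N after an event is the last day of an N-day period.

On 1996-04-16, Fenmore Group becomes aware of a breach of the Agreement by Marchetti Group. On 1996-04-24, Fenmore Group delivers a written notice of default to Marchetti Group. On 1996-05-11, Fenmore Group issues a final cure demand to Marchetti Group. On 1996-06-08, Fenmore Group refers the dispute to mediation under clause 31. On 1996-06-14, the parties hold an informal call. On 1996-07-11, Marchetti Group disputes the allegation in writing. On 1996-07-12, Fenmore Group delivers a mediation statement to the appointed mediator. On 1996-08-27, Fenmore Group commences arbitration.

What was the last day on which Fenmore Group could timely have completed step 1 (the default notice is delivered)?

1996-05-08

Step 1 runs from 1996-04-16, when the breach is discovered. 22 days after 1996-04-16 is 1996-05-08.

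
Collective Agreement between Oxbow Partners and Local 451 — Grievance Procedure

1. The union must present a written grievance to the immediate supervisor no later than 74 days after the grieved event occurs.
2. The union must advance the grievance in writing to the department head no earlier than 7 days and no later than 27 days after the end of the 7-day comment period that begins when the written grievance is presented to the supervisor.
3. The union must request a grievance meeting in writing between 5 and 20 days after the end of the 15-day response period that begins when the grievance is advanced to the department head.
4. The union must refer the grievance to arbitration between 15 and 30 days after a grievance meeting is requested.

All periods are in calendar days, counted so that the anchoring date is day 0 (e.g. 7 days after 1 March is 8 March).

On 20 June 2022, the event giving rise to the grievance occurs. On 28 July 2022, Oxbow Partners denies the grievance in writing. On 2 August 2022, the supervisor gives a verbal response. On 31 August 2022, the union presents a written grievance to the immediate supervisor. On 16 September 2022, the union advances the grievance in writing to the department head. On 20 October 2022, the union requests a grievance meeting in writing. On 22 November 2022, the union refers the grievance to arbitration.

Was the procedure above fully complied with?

Step 1: 74 days after 20 June 2022 (when the grieved event occurs) is 2 September 2022; completed 31 August 2022, before the deadline.
Step 2: the window is 7–27 days after 7 September 2022 (end of the 7-day comment period, which began when the written grievance is presented to the supervisor on 31 August 2022), so 14 September 2022 through 4 October 2022; done 16 September 2022 — within the window.
Step 3: the window is 5–20 days after 1 October 2022 (end of the 15-day response period, which began when the grievance is advanced to the department head on 16 September 2022), so 6 October 2022 through 21 October 2022; done 20 October 2022 — within the window.
Step 4: the window is 15–30 days after 20 October 2022 (when a grievance meeting is requested), so 4 November 2022 through 19 November 2022; done 22 November 2022 — 3 days after the window closed.
No need to go further; step 4 was not satisfied.

No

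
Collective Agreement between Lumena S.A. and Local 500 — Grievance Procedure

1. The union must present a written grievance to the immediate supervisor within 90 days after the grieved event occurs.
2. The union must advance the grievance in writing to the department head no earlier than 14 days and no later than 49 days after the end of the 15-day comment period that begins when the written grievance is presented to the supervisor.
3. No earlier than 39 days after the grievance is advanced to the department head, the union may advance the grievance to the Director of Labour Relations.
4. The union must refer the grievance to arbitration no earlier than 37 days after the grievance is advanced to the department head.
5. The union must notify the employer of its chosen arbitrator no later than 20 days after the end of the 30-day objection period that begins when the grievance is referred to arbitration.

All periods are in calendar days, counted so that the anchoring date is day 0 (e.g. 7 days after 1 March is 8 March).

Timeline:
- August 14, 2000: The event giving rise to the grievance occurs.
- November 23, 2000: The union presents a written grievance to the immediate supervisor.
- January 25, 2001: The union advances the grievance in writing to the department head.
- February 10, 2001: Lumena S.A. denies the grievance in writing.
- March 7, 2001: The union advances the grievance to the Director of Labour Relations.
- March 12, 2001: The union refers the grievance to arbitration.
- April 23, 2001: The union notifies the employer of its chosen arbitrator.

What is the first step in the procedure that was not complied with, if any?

Step 1

Step 1 — counting 90 days from August 14, 2000 (when the grieved event occurs) gives a deadline of November 12, 2000; done November 23, 2000 — 11 days late.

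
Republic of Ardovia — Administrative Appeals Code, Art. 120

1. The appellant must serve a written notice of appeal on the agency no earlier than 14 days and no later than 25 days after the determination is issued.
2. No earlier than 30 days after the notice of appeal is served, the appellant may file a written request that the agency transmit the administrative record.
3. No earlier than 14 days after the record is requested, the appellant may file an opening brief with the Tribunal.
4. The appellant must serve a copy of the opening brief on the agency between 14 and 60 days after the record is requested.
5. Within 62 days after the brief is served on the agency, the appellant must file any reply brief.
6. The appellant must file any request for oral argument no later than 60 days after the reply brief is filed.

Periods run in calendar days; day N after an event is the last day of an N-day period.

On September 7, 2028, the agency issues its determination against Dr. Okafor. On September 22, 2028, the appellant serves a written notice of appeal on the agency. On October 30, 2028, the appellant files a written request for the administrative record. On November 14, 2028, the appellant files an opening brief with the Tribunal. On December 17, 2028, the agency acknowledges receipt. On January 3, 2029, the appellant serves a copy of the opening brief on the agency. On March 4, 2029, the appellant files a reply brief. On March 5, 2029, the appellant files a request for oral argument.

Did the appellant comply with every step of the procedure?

No

Step 1 — 14 and 25 days from September 7, 2028 (when the determination is issued) are September 21, 2028 and October 2, 2028 respectively; done September 22, 2028 — within the window.
Step 2 — must wait 30 days from September 22, 2028 (when the notice of appeal is served), so not before October 22, 2028; done October 30, 2028 — permitted.
Step 3 — must wait 14 days from October 30, 2028 (when the record is requested), so not before November 13, 2028; done November 14, 2028, after the minimum wait.
Step 4 — 14 and 60 days from October 30, 2028 (when the record is requested) are November 13, 2028 and December 29, 2028 respectively; done January 3, 2029 — 5 days after the window closed.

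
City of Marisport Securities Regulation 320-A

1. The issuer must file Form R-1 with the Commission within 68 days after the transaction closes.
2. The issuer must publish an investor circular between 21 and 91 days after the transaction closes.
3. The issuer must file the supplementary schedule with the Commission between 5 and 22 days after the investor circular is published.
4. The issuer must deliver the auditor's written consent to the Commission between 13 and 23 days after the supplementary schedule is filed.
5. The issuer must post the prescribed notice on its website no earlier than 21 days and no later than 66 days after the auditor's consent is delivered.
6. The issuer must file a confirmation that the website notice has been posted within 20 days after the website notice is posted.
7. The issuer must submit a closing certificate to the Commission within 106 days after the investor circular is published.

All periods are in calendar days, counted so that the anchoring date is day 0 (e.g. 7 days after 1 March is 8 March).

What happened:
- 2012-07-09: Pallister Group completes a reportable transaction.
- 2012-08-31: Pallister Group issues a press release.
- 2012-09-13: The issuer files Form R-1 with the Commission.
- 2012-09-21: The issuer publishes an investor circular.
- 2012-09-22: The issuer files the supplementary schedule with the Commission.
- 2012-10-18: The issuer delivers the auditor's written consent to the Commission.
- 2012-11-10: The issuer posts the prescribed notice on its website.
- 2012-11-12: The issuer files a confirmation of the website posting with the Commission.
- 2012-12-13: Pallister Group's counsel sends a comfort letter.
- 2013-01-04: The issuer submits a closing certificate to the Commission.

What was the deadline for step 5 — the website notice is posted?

Step 5 runs from 2012-10-18, when the auditor's consent is delivered. The window is 21–66 days after 2012-10-18; it closes on 2012-12-23.

2012-12-23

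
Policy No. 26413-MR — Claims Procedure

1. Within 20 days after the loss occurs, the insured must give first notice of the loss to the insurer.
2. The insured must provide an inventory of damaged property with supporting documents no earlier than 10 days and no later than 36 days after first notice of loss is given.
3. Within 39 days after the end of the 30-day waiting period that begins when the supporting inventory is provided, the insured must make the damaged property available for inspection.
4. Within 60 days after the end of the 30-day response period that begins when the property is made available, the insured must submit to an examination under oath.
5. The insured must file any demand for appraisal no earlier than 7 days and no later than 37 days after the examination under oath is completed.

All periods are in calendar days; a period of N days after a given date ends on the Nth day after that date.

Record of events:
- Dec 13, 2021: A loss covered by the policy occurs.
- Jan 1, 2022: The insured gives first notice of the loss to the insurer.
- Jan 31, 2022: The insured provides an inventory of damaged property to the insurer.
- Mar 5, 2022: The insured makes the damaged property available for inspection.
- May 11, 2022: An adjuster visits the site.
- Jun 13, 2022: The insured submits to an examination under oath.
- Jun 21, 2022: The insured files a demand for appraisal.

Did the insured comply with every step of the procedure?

(1) due by Dec 13, 2021 + 20 days = Jan 2, 2022; completed Jan 1, 2022, before the deadline.
(2) the permitted window runs from Jan 1, 2022 + 10 = Jan 11, 2022 to Jan 1, 2022 + 36 = Feb 6, 2022; done Jan 31, 2022 — within the window.
(3) due by Mar 2, 2022 + 39 days = Apr 10, 2022; done Mar 5, 2022 — timely.
(4) due by Apr 4, 2022 + 60 days = Jun 3, 2022; not done until Jun 13, 2022, 10 days after the deadline.

No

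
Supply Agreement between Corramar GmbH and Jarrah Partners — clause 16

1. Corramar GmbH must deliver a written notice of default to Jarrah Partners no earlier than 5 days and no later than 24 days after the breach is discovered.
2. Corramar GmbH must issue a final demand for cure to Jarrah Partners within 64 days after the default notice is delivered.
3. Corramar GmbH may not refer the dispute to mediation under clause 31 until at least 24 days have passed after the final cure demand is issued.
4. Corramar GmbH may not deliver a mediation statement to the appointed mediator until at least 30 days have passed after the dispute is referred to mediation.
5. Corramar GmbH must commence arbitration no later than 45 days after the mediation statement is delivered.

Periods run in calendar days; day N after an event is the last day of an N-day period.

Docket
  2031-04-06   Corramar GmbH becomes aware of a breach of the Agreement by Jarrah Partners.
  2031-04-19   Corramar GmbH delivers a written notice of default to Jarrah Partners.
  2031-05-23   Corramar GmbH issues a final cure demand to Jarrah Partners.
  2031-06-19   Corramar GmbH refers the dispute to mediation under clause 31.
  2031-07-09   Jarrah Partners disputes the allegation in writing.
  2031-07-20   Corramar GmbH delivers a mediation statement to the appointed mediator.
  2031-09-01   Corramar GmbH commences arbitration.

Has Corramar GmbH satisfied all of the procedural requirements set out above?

Step 1: the window is 5–24 days after 2031-04-06 (when the breach is discovered), so 2031-04-11 through 2031-04-30; 2031-04-19 falls inside that range.
Step 2: 64 days after 2031-04-19 (when the default notice is delivered) is 2031-06-22; 2031-05-23 is within that limit.
Step 3: the earliest permitted date is 24 days after 2031-05-23 (when the final cure demand is issued), i.e. 2031-06-16; done 2031-06-19 — permitted.
Step 4: the earliest permitted date is 30 days after 2031-06-19 (when the dispute is referred to mediation), i.e. 2031-07-19; done 2031-07-20, after the minimum wait.
Step 5: 45 days after 2031-07-20 (when the mediation statement is delivered) is 2031-09-03; 2031-09-01 is within that limit.

Yes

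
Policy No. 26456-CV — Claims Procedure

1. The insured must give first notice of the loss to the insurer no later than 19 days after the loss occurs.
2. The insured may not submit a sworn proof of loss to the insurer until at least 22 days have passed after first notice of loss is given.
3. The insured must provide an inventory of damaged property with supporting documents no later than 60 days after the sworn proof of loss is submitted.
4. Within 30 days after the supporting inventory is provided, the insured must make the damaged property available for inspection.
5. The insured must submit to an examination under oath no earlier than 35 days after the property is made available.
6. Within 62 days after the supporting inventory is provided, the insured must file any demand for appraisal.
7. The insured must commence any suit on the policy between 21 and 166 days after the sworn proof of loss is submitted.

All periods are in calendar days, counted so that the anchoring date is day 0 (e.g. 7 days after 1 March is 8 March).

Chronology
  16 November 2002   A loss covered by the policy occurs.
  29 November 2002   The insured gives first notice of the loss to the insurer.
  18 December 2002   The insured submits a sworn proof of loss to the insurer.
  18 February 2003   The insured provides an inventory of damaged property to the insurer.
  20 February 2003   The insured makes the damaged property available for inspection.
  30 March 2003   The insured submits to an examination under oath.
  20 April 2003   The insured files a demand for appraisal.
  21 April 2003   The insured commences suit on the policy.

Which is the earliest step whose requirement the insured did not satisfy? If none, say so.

Step 2

Step 1: 19 days after 16 November 2002 (when the loss occurs) is 5 December 2002; done 29 November 2002 — timely.
Step 2: the earliest permitted date is 22 days after 29 November 2002 (when first notice of loss is given), i.e. 21 December 2002; 18 December 2002 is 3 days before the earliest permitted date.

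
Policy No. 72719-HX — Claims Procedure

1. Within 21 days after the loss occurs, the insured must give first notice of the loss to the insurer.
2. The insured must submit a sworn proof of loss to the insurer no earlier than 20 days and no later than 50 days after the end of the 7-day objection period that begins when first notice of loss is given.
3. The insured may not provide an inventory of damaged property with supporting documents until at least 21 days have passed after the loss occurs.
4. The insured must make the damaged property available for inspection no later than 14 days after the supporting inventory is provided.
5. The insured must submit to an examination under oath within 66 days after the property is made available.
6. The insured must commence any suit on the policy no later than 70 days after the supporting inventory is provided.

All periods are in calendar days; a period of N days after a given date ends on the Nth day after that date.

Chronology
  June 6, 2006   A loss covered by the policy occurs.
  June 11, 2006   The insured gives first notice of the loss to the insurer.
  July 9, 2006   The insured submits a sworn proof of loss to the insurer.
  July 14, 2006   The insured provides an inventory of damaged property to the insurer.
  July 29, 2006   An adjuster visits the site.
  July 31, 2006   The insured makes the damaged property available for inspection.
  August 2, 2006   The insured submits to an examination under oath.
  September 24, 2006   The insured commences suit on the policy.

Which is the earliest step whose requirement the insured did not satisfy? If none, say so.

Step 4

Step 1 — counting 21 days from June 6, 2006 (when the loss occurs) gives a deadline of June 27, 2006; done June 11, 2006 — timely.
Step 2 — 20 and 50 days from June 18, 2006 (end of the 7-day objection period, which began when first notice of loss is given on June 11, 2006) are July 8, 2006 and August 7, 2006 respectively; done July 9, 2006, which is between those dates.
Step 3 — must wait 21 days from June 6, 2006 (when the loss occurs), so not before June 27, 2006; July 14, 2006 is on or after that date.
Step 4 — counting 14 days from July 14, 2006 (when the supporting inventory is provided) gives a deadline of July 28, 2006; July 31, 2006 misses that deadline by 3 days.
That is the first point of non-compliance.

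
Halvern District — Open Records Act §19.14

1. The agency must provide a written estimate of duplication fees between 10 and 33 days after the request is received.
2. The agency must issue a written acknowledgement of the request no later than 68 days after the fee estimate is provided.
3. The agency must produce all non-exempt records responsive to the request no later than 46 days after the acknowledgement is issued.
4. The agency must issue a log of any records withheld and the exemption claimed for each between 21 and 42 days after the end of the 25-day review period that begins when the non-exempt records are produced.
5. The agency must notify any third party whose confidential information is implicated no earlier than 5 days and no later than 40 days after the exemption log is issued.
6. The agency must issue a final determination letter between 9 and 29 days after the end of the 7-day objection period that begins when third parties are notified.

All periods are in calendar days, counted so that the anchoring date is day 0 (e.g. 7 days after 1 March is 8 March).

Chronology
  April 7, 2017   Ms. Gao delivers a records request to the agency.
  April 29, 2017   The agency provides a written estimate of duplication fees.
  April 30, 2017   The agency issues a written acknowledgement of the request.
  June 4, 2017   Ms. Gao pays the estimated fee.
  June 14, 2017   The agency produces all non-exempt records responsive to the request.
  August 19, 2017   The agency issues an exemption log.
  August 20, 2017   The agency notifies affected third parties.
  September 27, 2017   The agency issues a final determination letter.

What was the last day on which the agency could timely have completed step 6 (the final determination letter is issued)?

Third parties are notified on August 20, 2017; the 7-day objection period therefore ends August 27, 2017, and step 6 runs from that date. The window is 9–29 days after August 27, 2017; it closes on September 25, 2017.

September 25, 2017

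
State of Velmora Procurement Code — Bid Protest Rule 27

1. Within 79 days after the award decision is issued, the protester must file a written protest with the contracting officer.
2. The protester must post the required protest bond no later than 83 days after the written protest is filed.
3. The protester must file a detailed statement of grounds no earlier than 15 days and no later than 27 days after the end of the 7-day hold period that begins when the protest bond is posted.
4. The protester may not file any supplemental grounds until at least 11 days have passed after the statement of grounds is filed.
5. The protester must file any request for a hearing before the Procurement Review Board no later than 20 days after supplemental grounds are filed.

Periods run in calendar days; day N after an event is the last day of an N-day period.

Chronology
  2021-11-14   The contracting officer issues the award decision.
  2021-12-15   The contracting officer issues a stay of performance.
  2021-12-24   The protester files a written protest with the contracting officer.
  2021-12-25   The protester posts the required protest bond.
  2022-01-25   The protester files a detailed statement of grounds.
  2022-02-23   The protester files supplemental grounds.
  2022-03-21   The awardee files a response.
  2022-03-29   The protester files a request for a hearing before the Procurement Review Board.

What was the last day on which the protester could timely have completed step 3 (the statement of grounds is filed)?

The protest bond is posted on 2021-12-25; the 7-day hold period therefore ends 2022-01-01, and step 3 runs from that date. The window is 15–27 days after 2022-01-01; it closes on 2022-01-28.

2022-01-28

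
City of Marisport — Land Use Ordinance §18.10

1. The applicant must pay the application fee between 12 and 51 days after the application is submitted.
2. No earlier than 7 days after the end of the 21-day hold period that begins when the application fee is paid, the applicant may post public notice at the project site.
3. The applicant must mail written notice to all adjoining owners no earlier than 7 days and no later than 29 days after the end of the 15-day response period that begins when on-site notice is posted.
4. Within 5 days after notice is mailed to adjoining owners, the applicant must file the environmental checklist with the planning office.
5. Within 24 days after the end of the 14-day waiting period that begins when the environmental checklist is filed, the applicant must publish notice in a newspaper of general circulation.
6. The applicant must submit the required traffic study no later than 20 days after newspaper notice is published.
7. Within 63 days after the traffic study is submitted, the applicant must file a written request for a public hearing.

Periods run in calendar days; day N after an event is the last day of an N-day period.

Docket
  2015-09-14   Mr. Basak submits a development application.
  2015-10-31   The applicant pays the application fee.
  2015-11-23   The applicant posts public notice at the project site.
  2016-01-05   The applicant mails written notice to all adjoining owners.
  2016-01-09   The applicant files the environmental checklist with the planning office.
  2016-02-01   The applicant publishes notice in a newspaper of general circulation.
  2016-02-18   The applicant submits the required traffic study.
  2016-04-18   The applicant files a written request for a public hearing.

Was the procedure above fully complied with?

No

Step 1: the window is 12–51 days after 2015-09-14 (when the application is submitted), so 2015-09-26 through 2015-11-04; done 2015-10-31 — within the window.
Step 2: the earliest permitted date is 7 days after 2015-11-21 (end of the 21-day hold period, which began when the application fee is paid on 2015-10-31), i.e. 2015-11-28; 2015-11-23 is 5 days before the earliest permitted date.
Later steps need not be reached.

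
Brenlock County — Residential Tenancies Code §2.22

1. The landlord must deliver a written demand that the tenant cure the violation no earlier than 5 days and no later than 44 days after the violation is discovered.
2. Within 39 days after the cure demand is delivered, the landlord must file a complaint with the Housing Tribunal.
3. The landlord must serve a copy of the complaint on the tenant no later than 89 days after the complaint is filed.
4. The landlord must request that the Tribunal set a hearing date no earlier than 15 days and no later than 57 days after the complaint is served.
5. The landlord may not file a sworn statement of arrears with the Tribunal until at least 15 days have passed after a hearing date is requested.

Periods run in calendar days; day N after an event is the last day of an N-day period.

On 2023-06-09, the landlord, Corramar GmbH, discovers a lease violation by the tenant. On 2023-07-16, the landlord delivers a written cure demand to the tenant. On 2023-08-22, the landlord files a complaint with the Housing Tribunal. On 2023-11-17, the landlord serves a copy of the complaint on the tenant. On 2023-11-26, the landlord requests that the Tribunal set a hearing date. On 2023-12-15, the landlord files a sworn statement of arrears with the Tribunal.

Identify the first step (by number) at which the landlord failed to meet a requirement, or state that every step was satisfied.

Step 4

Step 1 — 5 and 44 days from 2023-06-09 (when the violation is discovered) are 2023-06-14 and 2023-07-23 respectively; done 2023-07-16 — within the window.
Step 2 — counting 39 days from 2023-07-16 (when the cure demand is delivered) gives a deadline of 2023-08-24; completed 2023-08-22, before the deadline.
Step 3 — counting 89 days from 2023-08-22 (when the complaint is filed) gives a deadline of 2023-11-19; 2023-11-17 is within that limit.
Step 4 — 15 and 57 days from 2023-11-17 (when the complaint is served) are 2023-12-02 and 2024-01-13 respectively; 2023-11-26 is 6 days too early.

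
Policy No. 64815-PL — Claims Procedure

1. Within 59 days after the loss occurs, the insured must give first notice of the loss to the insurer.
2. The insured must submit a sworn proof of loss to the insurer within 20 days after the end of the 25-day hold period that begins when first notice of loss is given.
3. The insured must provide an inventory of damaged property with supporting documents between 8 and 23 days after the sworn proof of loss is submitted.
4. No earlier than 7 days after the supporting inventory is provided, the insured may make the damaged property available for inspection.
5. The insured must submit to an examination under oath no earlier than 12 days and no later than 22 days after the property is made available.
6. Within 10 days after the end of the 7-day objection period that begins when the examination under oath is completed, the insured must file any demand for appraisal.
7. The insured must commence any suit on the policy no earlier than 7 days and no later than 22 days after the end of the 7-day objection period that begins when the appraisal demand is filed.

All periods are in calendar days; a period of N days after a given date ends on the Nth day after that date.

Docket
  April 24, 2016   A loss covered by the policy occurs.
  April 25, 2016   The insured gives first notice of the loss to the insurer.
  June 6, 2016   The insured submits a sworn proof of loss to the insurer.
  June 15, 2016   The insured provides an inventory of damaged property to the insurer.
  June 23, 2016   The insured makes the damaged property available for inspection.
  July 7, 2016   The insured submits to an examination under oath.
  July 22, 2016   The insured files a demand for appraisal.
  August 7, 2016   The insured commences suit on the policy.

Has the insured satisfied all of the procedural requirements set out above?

Step 1 — counting 59 days from April 24, 2016 (when the loss occurs) gives a deadline of June 22, 2016; done April 25, 2016 — timely.
Step 2 — counting 20 days from May 20, 2016 (end of the 25-day hold period, which began when first notice of loss is given on April 25, 2016) gives a deadline of June 9, 2016; June 6, 2016 is within that limit.
Step 3 — 8 and 23 days from June 6, 2016 (when the sworn proof of loss is submitted) are June 14, 2016 and June 29, 2016 respectively; June 15, 2016 falls inside that range.
Step 4 — must wait 7 days from June 15, 2016 (when the supporting inventory is provided), so not before June 22, 2016; June 23, 2016 is on or after that date.
Step 5 — 12 and 22 days from June 23, 2016 (when the property is made available) are July 5, 2016 and July 15, 2016 respectively; July 7, 2016 falls inside that range.
Step 6 — counting 10 days from July 14, 2016 (end of the 7-day objection period, which began when the examination under oath is completed on July 7, 2016) gives a deadline of July 24, 2016; July 22, 2016 is within that limit.
Step 7 — 7 and 22 days from July 29, 2016 (end of the 7-day objection period, which began when the appraisal demand is filed on July 22, 2016) are August 5, 2016 and August 20, 2016 respectively; done August 7, 2016 — within the window.

Yes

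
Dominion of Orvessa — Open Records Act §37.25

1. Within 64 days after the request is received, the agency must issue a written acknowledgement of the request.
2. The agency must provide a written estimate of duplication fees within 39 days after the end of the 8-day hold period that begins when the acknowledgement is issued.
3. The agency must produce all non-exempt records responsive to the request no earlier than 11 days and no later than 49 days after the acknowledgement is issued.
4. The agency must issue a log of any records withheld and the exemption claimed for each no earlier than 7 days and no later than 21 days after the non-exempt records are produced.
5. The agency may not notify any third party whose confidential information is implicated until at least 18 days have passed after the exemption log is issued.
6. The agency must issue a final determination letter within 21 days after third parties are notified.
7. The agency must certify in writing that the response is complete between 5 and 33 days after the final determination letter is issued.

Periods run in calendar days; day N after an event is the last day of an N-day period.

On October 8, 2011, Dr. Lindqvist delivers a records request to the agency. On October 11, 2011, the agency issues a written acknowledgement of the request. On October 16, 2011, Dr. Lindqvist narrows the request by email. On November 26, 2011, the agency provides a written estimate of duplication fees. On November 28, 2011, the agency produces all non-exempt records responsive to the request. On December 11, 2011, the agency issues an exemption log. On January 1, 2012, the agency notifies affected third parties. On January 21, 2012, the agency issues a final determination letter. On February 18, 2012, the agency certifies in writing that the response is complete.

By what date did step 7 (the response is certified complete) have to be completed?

February 23, 2012

Step 7 runs from January 21, 2012, when the final determination letter is issued. The window is 5–33 days after January 21, 2012; it closes on February 23, 2012.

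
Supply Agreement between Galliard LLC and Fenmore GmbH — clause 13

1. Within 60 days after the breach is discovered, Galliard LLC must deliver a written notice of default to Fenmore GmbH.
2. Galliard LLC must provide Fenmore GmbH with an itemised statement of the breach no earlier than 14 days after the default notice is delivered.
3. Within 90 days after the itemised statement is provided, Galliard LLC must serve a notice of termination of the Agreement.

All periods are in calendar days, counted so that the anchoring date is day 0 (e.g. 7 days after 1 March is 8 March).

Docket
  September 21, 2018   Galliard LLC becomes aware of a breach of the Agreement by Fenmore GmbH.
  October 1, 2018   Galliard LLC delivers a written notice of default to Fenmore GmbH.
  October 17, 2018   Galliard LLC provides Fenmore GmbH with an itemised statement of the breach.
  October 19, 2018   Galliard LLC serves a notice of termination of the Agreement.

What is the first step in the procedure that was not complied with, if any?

(1) due by September 21, 2018 + 60 days = November 20, 2018; October 1, 2018 is within that limit.
(2) permitted from October 1, 2018 + 14 days = October 15, 2018 onward; October 17, 2018 is on or after that date.
(3) due by October 17, 2018 + 90 days = January 15, 2019; done October 19, 2018 — timely.

None — every step was satisfied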